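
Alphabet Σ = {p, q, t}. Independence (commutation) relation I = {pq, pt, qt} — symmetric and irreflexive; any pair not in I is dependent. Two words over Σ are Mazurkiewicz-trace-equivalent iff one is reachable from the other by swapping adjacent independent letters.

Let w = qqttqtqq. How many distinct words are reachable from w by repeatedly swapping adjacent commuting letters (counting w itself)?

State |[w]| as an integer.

#0=q has no predecessor
#1=q depends on [0:q]
#2=t has no predecessor
#3=t depends on [2:t]
#4=q depends on [1:q]
#5=t depends on [3:t]
#6=q depends on [4:q]
#7=q depends on [6:q]
sources: [0:q, 2:t]
N(rest) = Σ N(rest − s) over sources s of rest; N(one piece) = 1:
  size 1 → [5]=1  [7]=1
  size 2 → [3,5]=1  [5,7]=2  [6,7]=1
  size 3 → [2,3,5]=1  [3,5,7]=3  [4,6,7]=1  [5,6,7]=3
  size 4 → [1,4,6,7]=1  [2,3,5,7]=4  [3,5,6,7]=6  [4,5,6,7]=4
  size 5 → [0,1,4,6,7]=1  [1,4,5,6,7]=5  [2,3,5,6,7]=10  [3,4,5,6,7]=10
  size 6 → [0,1,4,5,6,7]=6  [1,3,4,5,6,7]=15  [2,3,4,5,6,7]=20
  first=0(q) contributes 35
  first=2(t) contributes 21
|[w]| = 56

56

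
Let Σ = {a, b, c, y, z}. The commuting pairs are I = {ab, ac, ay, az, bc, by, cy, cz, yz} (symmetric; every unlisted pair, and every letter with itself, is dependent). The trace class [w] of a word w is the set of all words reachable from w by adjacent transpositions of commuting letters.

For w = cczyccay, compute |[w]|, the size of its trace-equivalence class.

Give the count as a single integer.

840

drop 0:c onto floor
drop 1:c onto {0:c}
drop 2:z onto floor
drop 3:y onto floor
drop 4:c onto {1:c}
drop 5:c onto {4:c}
drop 6:a onto floor
drop 7:y onto {3:y}
ground layer = {0:c, 2:z, 3:y, 6:a}
drop-orders for the pieces not yet dropped (sum over which currently-grounded one goes next):
  1 to go: {2} 1  {5} 1  {6} 1  {7} 1
  2 to go: {2,5} 2  {2,6} 2  {2,7} 2  {3,7} 1  {4,5} 1  {5,6} 2  {5,7} 2  {6,7} 2
  3 to go: {1,4,5} 1  {2,3,7} 3  {2,4,5} 3  {2,5,6} 6  {2,5,7} 6  {2,6,7} 6  {3,5,7} 3  {3,6,7} 3  {4,5,6} 3  {4,5,7} 3  {5,6,7} 6
  4 to go: {0,1,4,5} 1  {1,2,4,5} 4  {1,4,5,6} 4  {1,4,5,7} 4  {2,3,5,7} 12  {2,3,6,7} 12  {2,4,5,6} 12  {2,4,5,7} 12  {2,5,6,7} 24  {3,4,5,7} 6  {3,5,6,7} 12  {4,5,6,7} 12
  5 to go: {0,1,2,4,5} 5  {0,1,4,5,6} 5  {0,1,4,5,7} 5  {1,2,4,5,6} 20  {1,2,4,5,7} 20  {1,3,4,5,7} 10  {1,4,5,6,7} 20  {2,3,4,5,7} 30  {2,3,5,6,7} 60  {2,4,5,6,7} 60  {3,4,5,6,7} 30
  6 to go: {0,1,2,4,5,6} 30  {0,1,2,4,5,7} 30  {0,1,3,4,5,7} 15  {0,1,4,5,6,7} 30  {1,2,3,4,5,7} 60  {1,2,4,5,6,7} 120  {1,3,4,5,6,7} 60  {2,3,4,5,6,7} 180
  if 0:c drops first: 420 orders
  if 2:z drops first: 105 orders
  if 3:y drops first: 210 orders
  if 6:a drops first: 105 orders
heap linearizations: 840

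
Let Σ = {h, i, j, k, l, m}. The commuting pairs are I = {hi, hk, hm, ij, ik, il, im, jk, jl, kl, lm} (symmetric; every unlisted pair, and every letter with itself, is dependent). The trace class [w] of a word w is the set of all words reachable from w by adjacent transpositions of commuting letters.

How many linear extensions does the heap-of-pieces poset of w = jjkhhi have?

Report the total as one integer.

30

drop 0:j onto floor
drop 1:j onto {0:j}
drop 2:k onto floor
drop 3:h onto {1:j}
drop 4:h onto {3:h}
drop 5:i onto floor
ground layer = {0:j, 2:k, 5:i}
drop-orders for the pieces not yet dropped (sum over which currently-grounded one goes next):
  1 to go: {2} 1  {4} 1  {5} 1
  2 to go: {2,4} 2  {2,5} 2  {3,4} 1  {4,5} 2
  3 to go: {1,3,4} 1  {2,3,4} 3  {2,4,5} 6  {3,4,5} 3
  4 to go: {0,1,3,4} 1  {1,2,3,4} 4  {1,3,4,5} 4  {2,3,4,5} 12
  if 0:j drops first: 20 orders
  if 2:k drops first: 5 orders
  if 5:i drops first: 5 orders
heap linearizations: 30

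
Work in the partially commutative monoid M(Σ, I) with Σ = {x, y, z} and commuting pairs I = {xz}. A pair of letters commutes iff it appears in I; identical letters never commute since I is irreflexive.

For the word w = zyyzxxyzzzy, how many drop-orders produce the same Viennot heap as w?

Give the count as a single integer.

0(z) covers ∅
1(y) covers 0:z
2(y) covers 1:y
3(z) covers 2:y
4(x) covers 2:y
5(x) covers 4:x
6(y) covers 3:z, 5:x
7(z) covers 6:y
8(z) covers 7:z
9(z) covers 8:z
10(y) covers 9:z
floor of heap: 0:z
completions by unplaced set U, small U first (add the entries for U minus each lowest piece of U):
  |U|=1: {10}:1
  |U|=2: {9,10}:1
  |U|=3: {8,9,10}:1
  |U|=4: {7,8,9,10}:1
  |U|=5: {6,7,8,9,10}:1
  |U|=6: {3,6,7,8,9,10}:1  {5,6,7,8,9,10}:1
  |U|=7: {3,5,6,7,8,9,10}:2  {4,5,6,7,8,9,10}:1
  |U|=8: {3,4,5,6,7,8,9,10}:3
  |U|=9: {2,3,4,5,6,7,8,9,10}:3
  start at 0(z): 3

3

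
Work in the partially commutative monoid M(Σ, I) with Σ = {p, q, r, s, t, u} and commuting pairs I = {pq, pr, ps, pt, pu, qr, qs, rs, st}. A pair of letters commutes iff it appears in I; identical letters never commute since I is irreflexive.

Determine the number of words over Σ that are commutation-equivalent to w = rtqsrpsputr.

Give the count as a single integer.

1650

0(r) covers ∅
1(t) covers 0:r
2(q) covers 1:t
3(s) covers ∅
4(r) covers 1:t
5(p) covers ∅
6(s) covers 3:s
7(p) covers 5:p
8(u) covers 2:q, 4:r, 6:s
9(t) covers 8:u
10(r) covers 9:t
floor of heap: 0:r, 3:s, 5:p
completions by unplaced set U, small U first (add the entries for U minus each lowest piece of U):
  |U|=1: {7}:1  {10}:1
  |U|=2: {5,7}:1  {7,10}:2  {9,10}:1
  |U|=3: {5,7,10}:3  {7,9,10}:3  {8,9,10}:1
  |U|=4: {2,8,9,10}:1  {4,8,9,10}:1  {5,7,9,10}:6  {6,8,9,10}:1  {7,8,9,10}:4
  |U|=5: {2,4,8,9,10}:2  {2,6,8,9,10}:2  {2,7,8,9,10}:5  {3,6,8,9,10}:1  {4,6,8,9,10}:2  {4,7,8,9,10}:5  {5,7,8,9,10}:10  {6,7,8,9,10}:5
  |U|=6: {1,2,4,8,9,10}:2  {2,3,6,8,9,10}:3  {2,4,6,8,9,10}:6  {2,4,7,8,9,10}:12  {2,5,7,8,9,10}:15  {2,6,7,8,9,10}:12  {3,4,6,8,9,10}:3  {3,6,7,8,9,10}:6  {4,5,7,8,9,10}:15  {4,6,7,8,9,10}:12  {5,6,7,8,9,10}:15
  |U|=7: {0,1,2,4,8,9,10}:2  {1,2,4,6,8,9,10}:8  {1,2,4,7,8,9,10}:14  {2,3,4,6,8,9,10}:12  {2,3,6,7,8,9,10}:21  {2,4,5,7,8,9,10}:42  {2,4,6,7,8,9,10}:42  {2,5,6,7,8,9,10}:42  {3,4,6,7,8,9,10}:21  {3,5,6,7,8,9,10}:21  {4,5,6,7,8,9,10}:42
  |U|=8: {0,1,2,4,6,8,9,10}:10  {0,1,2,4,7,8,9,10}:16  {1,2,3,4,6,8,9,10}:20  {1,2,4,5,7,8,9,10}:56  {1,2,4,6,7,8,9,10}:64  {2,3,4,6,7,8,9,10}:96  {2,3,5,6,7,8,9,10}:84  {2,4,5,6,7,8,9,10}:168  {3,4,5,6,7,8,9,10}:84
  |U|=9: {0,1,2,3,4,6,8,9,10}:30  {0,1,2,4,5,7,8,9,10}:72  {0,1,2,4,6,7,8,9,10}:90  {1,2,3,4,6,7,8,9,10}:180  {1,2,4,5,6,7,8,9,10}:288  {2,3,4,5,6,7,8,9,10}:432
  start at 0(r): 900
  start at 3(s): 450
  start at 5(p): 300
sum over floor = 1650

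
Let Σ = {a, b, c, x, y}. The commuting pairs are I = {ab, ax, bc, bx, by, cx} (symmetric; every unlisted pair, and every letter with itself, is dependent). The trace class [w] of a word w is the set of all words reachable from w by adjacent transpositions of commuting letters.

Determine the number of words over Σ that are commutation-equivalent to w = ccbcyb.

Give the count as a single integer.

drop 0:c onto floor
drop 1:c onto {0:c}
drop 2:b onto floor
drop 3:c onto {1:c}
drop 4:y onto {3:c}
drop 5:b onto {2:b}
ground layer = {0:c, 2:b}
drop-orders for the pieces not yet dropped (sum over which currently-grounded one goes next):
  1 to go: {4} 1  {5} 1
  2 to go: {2,5} 1  {3,4} 1  {4,5} 2
  3 to go: {1,3,4} 1  {2,4,5} 3  {3,4,5} 3
  4 to go: {0,1,3,4} 1  {1,3,4,5} 4  {2,3,4,5} 6
  if 0:c drops first: 10 orders
  if 2:b drops first: 5 orders
heap linearizations: 15

15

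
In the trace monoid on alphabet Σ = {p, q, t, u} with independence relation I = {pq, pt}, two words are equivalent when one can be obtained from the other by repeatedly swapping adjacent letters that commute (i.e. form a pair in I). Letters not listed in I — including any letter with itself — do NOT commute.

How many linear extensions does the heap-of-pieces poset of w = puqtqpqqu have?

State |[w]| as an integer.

6

0(p) covers ∅
1(u) covers 0:p
2(q) covers 1:u
3(t) covers 2:q
4(q) covers 3:t
5(p) covers 1:u
6(q) covers 4:q
7(q) covers 6:q
8(u) covers 5:p, 7:q
floor of heap: 0:p
completions by unplaced set U, small U first (add the entries for U minus each lowest piece of U):
  |U|=1: {8}:1
  |U|=2: {5,8}:1  {7,8}:1
  |U|=3: {5,7,8}:2  {6,7,8}:1
  |U|=4: {4,6,7,8}:1  {5,6,7,8}:3
  |U|=5: {3,4,6,7,8}:1  {4,5,6,7,8}:4
  |U|=6: {2,3,4,6,7,8}:1  {3,4,5,6,7,8}:5
  |U|=7: {2,3,4,5,6,7,8}:6
  start at 0(p): 6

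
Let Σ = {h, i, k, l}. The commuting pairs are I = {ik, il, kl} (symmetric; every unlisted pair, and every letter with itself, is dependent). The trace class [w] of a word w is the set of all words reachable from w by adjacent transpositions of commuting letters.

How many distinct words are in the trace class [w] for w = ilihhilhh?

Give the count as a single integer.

0(i) covers ∅
1(l) covers ∅
2(i) covers 0:i
3(h) covers 1:l, 2:i
4(h) covers 3:h
5(i) covers 4:h
6(l) covers 4:h
7(h) covers 5:i, 6:l
8(h) covers 7:h
floor of heap: 0:i, 1:l
completions by unplaced set U, small U first (add the entries for U minus each lowest piece of U):
  |U|=1: {8}:1
  |U|=2: {7,8}:1
  |U|=3: {5,7,8}:1  {6,7,8}:1
  |U|=4: {5,6,7,8}:2
  |U|=5: {4,5,6,7,8}:2
  |U|=6: {3,4,5,6,7,8}:2
  |U|=7: {1,3,4,5,6,7,8}:2  {2,3,4,5,6,7,8}:2
  start at 0(i): 4
  start at 1(l): 2
sum over floor = 6

6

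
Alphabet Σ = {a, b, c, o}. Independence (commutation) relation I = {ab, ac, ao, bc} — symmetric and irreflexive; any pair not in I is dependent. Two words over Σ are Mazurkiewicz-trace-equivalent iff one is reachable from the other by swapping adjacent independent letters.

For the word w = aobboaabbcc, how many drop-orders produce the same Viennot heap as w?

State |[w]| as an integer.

990

drop 0:a onto floor
drop 1:o onto floor
drop 2:b onto {1:o}
drop 3:b onto {2:b}
drop 4:o onto {3:b}
drop 5:a onto {0:a}
drop 6:a onto {5:a}
drop 7:b onto {4:o}
drop 8:b onto {7:b}
drop 9:c onto {4:o}
drop 10:c onto {9:c}
ground layer = {0:a, 1:o}
drop-orders for the pieces not yet dropped (sum over which currently-grounded one goes next):
  1 to go: {6} 1  {8} 1  {10} 1
  2 to go: {5,6} 1  {6,8} 2  {6,10} 2  {7,8} 1  {8,10} 2  {9,10} 1
  3 to go: {0,5,6} 1  {5,6,8} 3  {5,6,10} 3  {6,7,8} 3  {6,8,10} 6  {6,9,10} 3  {7,8,10} 3  {8,9,10} 3
  4 to go: {0,5,6,8} 4  {0,5,6,10} 4  {5,6,7,8} 6  {5,6,8,10} 12  {5,6,9,10} 6  {6,7,8,10} 12  {6,8,9,10} 12  {7,8,9,10} 6
  5 to go: {0,5,6,7,8} 10  {0,5,6,8,10} 20  {0,5,6,9,10} 10  {4,7,8,9,10} 6  {5,6,7,8,10} 30  {5,6,8,9,10} 30  {6,7,8,9,10} 30
  6 to go: {0,5,6,7,8,10} 60  {0,5,6,8,9,10} 60  {3,4,7,8,9,10} 6  {4,6,7,8,9,10} 36  {5,6,7,8,9,10} 90
  7 to go: {0,5,6,7,8,9,10} 210  {2,3,4,7,8,9,10} 6  {3,4,6,7,8,9,10} 42  {4,5,6,7,8,9,10} 126
  8 to go: {0,4,5,6,7,8,9,10} 336  {1,2,3,4,7,8,9,10} 6  {2,3,4,6,7,8,9,10} 48  {3,4,5,6,7,8,9,10} 168
  9 to go: {0,3,4,5,6,7,8,9,10} 504  {1,2,3,4,6,7,8,9,10} 54  {2,3,4,5,6,7,8,9,10} 216
  if 0:a drops first: 270 orders
  if 1:o drops first: 720 orders
heap linearizations: 990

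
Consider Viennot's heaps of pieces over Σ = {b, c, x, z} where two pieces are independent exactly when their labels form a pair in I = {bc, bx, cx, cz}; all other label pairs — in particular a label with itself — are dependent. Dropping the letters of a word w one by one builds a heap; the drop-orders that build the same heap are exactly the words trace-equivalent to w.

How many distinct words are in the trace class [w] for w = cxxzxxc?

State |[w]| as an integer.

piece 0:c — minimal
piece 1:x — minimal
piece 2:x rests on {1:x}
piece 3:z rests on {2:x}
piece 4:x rests on {3:z}
piece 5:x rests on {4:x}
piece 6:c rests on {0:c}
minimal pieces: {0:c, 1:x}
ways to finish when only these pieces remain (= sum over removing one remaining piece with nothing left below it):
  1 left: {5}→1  {6}→1
  2 left: {0,6}→1  {4,5}→1  {5,6}→2
  3 left: {0,5,6}→3  {3,4,5}→1  {4,5,6}→3
  4 left: {0,4,5,6}→6  {2,3,4,5}→1  {3,4,5,6}→4
  5 left: {0,3,4,5,6}→10  {1,2,3,4,5}→1  {2,3,4,5,6}→5
  placing 0:c first → 6 extensions
  placing 1:x first → 15 extensions
total linear extensions = 21

21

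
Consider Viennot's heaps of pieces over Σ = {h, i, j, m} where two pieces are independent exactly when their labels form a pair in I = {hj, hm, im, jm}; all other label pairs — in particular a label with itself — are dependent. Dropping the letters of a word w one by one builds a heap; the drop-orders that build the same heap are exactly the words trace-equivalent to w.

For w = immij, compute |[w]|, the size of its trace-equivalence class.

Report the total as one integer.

0(i) covers ∅
1(m) covers ∅
2(m) covers 1:m
3(i) covers 0:i
4(j) covers 3:i
floor of heap: 0:i, 1:m
completions by unplaced set U, small U first (add the entries for U minus each lowest piece of U):
  |U|=1: {2}:1  {4}:1
  |U|=2: {1,2}:1  {2,4}:2  {3,4}:1
  |U|=3: {0,3,4}:1  {1,2,4}:3  {2,3,4}:3
  start at 0(i): 6
  start at 1(m): 4
sum over floor = 10

10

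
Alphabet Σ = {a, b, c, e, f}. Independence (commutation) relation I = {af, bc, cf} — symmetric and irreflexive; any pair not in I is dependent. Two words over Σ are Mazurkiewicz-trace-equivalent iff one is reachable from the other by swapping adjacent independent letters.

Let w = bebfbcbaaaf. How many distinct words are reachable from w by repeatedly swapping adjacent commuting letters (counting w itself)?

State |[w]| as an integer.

21

piece 0:b — minimal
piece 1:e rests on {0:b}
piece 2:b rests on {1:e}
piece 3:f rests on {2:b}
piece 4:b rests on {3:f}
piece 5:c rests on {1:e}
piece 6:b rests on {4:b}
piece 7:a rests on {5:c, 6:b}
piece 8:a rests on {7:a}
piece 9:a rests on {8:a}
piece 10:f rests on {6:b}
minimal pieces: {0:b}
ways to finish when only these pieces remain (= sum over removing one remaining piece with nothing left below it):
  1 left: {9}→1  {10}→1
  2 left: {8,9}→1  {9,10}→2
  3 left: {7,8,9}→1  {8,9,10}→3
  4 left: {5,7,8,9}→1  {7,8,9,10}→4
  5 left: {5,7,8,9,10}→5  {6,7,8,9,10}→4
  6 left: {4,6,7,8,9,10}→4  {5,6,7,8,9,10}→9
  7 left: {3,4,6,7,8,9,10}→4  {4,5,6,7,8,9,10}→13
  8 left: {2,3,4,6,7,8,9,10}→4  {3,4,5,6,7,8,9,10}→17
  9 left: {2,3,4,5,6,7,8,9,10}→21
  placing 0:b first → 21 extensions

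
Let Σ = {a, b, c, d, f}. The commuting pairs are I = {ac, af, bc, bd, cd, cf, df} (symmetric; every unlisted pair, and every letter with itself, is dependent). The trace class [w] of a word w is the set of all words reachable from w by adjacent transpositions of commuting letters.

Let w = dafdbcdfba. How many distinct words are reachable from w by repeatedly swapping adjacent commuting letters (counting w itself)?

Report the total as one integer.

0(d) covers ∅
1(a) covers 0:d
2(f) covers ∅
3(d) covers 1:a
4(b) covers 1:a, 2:f
5(c) covers ∅
6(d) covers 3:d
7(f) covers 4:b
8(b) covers 7:f
9(a) covers 6:d, 8:b
floor of heap: 0:d, 2:f, 5:c
completions by unplaced set U, small U first (add the entries for U minus each lowest piece of U):
  |U|=1: {5}:1  {9}:1
  |U|=2: {5,9}:2  {6,9}:1  {8,9}:1
  |U|=3: {3,6,9}:1  {5,6,9}:3  {5,8,9}:3  {6,8,9}:2  {7,8,9}:1
  |U|=4: {3,5,6,9}:4  {3,6,8,9}:3  {4,7,8,9}:1  {5,6,8,9}:8  {5,7,8,9}:4  {6,7,8,9}:3
  |U|=5: {2,4,7,8,9}:1  {3,5,6,8,9}:15  {3,6,7,8,9}:6  {4,5,7,8,9}:5  {4,6,7,8,9}:4  {5,6,7,8,9}:15
  |U|=6: {2,4,5,7,8,9}:6  {2,4,6,7,8,9}:5  {3,4,6,7,8,9}:10  {3,5,6,7,8,9}:36  {4,5,6,7,8,9}:24
  |U|=7: {1,3,4,6,7,8,9}:10  {2,3,4,6,7,8,9}:15  {2,4,5,6,7,8,9}:35  {3,4,5,6,7,8,9}:70
  |U|=8: {0,1,3,4,6,7,8,9}:10  {1,2,3,4,6,7,8,9}:25  {1,3,4,5,6,7,8,9}:80  {2,3,4,5,6,7,8,9}:120
  start at 0(d): 225
  start at 2(f): 90
  start at 5(c): 35
sum over floor = 350

350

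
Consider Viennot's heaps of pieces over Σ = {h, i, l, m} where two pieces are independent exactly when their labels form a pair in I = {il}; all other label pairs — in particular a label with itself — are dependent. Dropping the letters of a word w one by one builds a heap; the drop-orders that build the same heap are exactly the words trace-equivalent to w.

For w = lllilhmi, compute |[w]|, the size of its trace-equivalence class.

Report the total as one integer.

5

drop 0:l onto floor
drop 1:l onto {0:l}
drop 2:l onto {1:l}
drop 3:i onto floor
drop 4:l onto {2:l}
drop 5:h onto {3:i, 4:l}
drop 6:m onto {5:h}
drop 7:i onto {6:m}
ground layer = {0:l, 3:i}
drop-orders for the pieces not yet dropped (sum over which currently-grounded one goes next):
  1 to go: {7} 1
  2 to go: {6,7} 1
  3 to go: {5,6,7} 1
  4 to go: {3,5,6,7} 1  {4,5,6,7} 1
  5 to go: {2,4,5,6,7} 1  {3,4,5,6,7} 2
  6 to go: {1,2,4,5,6,7} 1  {2,3,4,5,6,7} 3
  if 0:l drops first: 4 orders
  if 3:i drops first: 1 orders
heap linearizations: 5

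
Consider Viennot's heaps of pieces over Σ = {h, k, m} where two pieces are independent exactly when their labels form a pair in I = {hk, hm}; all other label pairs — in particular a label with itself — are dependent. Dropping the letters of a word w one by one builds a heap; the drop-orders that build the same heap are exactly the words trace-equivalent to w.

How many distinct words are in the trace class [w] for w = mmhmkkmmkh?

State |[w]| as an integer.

piece 0:m — minimal
piece 1:m rests on {0:m}
piece 2:h — minimal
piece 3:m rests on {1:m}
piece 4:k rests on {3:m}
piece 5:k rests on {4:k}
piece 6:m rests on {5:k}
piece 7:m rests on {6:m}
piece 8:k rests on {7:m}
piece 9:h rests on {2:h}
minimal pieces: {0:m, 2:h}
ways to finish when only these pieces remain (= sum over removing one remaining piece with nothing left below it):
  1 left: {8}→1  {9}→1
  2 left: {2,9}→1  {7,8}→1  {8,9}→2
  3 left: {2,8,9}→3  {6,7,8}→1  {7,8,9}→3
  4 left: {2,7,8,9}→6  {5,6,7,8}→1  {6,7,8,9}→4
  5 left: {2,6,7,8,9}→10  {4,5,6,7,8}→1  {5,6,7,8,9}→5
  6 left: {2,5,6,7,8,9}→15  {3,4,5,6,7,8}→1  {4,5,6,7,8,9}→6
  7 left: {1,3,4,5,6,7,8}→1  {2,4,5,6,7,8,9}→21  {3,4,5,6,7,8,9}→7
  8 left: {0,1,3,4,5,6,7,8}→1  {1,3,4,5,6,7,8,9}→8  {2,3,4,5,6,7,8,9}→28
  placing 0:m first → 36 extensions
  placing 2:h first → 9 extensions
total linear extensions = 45

45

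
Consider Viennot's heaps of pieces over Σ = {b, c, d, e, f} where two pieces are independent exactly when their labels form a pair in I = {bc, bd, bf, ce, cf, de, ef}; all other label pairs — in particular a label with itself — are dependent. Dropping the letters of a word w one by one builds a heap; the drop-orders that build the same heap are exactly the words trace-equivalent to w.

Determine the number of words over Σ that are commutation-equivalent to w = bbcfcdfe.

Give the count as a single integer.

168

piece 0:b — minimal
piece 1:b rests on {0:b}
piece 2:c — minimal
piece 3:f — minimal
piece 4:c rests on {2:c}
piece 5:d rests on {3:f, 4:c}
piece 6:f rests on {5:d}
piece 7:e rests on {1:b}
minimal pieces: {0:b, 2:c, 3:f}
ways to finish when only these pieces remain (= sum over removing one remaining piece with nothing left below it):
  1 left: {6}→1  {7}→1
  2 left: {1,7}→1  {5,6}→1  {6,7}→2
  3 left: {0,1,7}→1  {1,6,7}→3  {3,5,6}→1  {4,5,6}→1  {5,6,7}→3
  4 left: {0,1,6,7}→4  {1,5,6,7}→6  {2,4,5,6}→1  {3,4,5,6}→2  {3,5,6,7}→4  {4,5,6,7}→4
  5 left: {0,1,5,6,7}→10  {1,3,5,6,7}→10  {1,4,5,6,7}→10  {2,3,4,5,6}→3  {2,4,5,6,7}→5  {3,4,5,6,7}→10
  6 left: {0,1,3,5,6,7}→20  {0,1,4,5,6,7}→20  {1,2,4,5,6,7}→15  {1,3,4,5,6,7}→30  {2,3,4,5,6,7}→18
  placing 0:b first → 63 extensions
  placing 2:c first → 70 extensions
  placing 3:f first → 35 extensions
total linear extensions = 168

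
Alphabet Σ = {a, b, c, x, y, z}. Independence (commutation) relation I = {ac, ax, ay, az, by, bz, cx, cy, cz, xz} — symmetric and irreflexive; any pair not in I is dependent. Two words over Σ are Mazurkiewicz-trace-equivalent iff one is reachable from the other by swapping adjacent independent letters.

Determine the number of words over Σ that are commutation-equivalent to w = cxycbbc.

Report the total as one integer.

piece 0:c — minimal
piece 1:x — minimal
piece 2:y rests on {1:x}
piece 3:c rests on {0:c}
piece 4:b rests on {1:x, 3:c}
piece 5:b rests on {4:b}
piece 6:c rests on {5:b}
minimal pieces: {0:c, 1:x}
ways to finish when only these pieces remain (= sum over removing one remaining piece with nothing left below it):
  1 left: {2}→1  {6}→1
  2 left: {2,6}→2  {5,6}→1
  3 left: {2,5,6}→3  {4,5,6}→1
  4 left: {2,4,5,6}→4  {3,4,5,6}→1
  5 left: {0,3,4,5,6}→1  {1,2,4,5,6}→4  {2,3,4,5,6}→5
  placing 0:c first → 9 extensions
  placing 1:x first → 6 extensions
total linear extensions = 15

15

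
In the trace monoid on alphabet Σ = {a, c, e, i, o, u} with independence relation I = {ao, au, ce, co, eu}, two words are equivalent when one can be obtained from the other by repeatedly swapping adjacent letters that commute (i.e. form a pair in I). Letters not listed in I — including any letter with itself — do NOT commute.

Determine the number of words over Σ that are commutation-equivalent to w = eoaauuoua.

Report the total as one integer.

56

piece 0:e — minimal
piece 1:o rests on {0:e}
piece 2:a rests on {0:e}
piece 3:a rests on {2:a}
piece 4:u rests on {1:o}
piece 5:u rests on {4:u}
piece 6:o rests on {5:u}
piece 7:u rests on {6:o}
piece 8:a rests on {3:a}
minimal pieces: {0:e}
ways to finish when only these pieces remain (= sum over removing one remaining piece with nothing left below it):
  1 left: {7}→1  {8}→1
  2 left: {3,8}→1  {6,7}→1  {7,8}→2
  3 left: {2,3,8}→1  {3,7,8}→3  {5,6,7}→1  {6,7,8}→3
  4 left: {2,3,7,8}→4  {3,6,7,8}→6  {4,5,6,7}→1  {5,6,7,8}→4
  5 left: {1,4,5,6,7}→1  {2,3,6,7,8}→10  {3,5,6,7,8}→10  {4,5,6,7,8}→5
  6 left: {1,4,5,6,7,8}→6  {2,3,5,6,7,8}→20  {3,4,5,6,7,8}→15
  7 left: {1,3,4,5,6,7,8}→21  {2,3,4,5,6,7,8}→35
  placing 0:e first → 56 extensions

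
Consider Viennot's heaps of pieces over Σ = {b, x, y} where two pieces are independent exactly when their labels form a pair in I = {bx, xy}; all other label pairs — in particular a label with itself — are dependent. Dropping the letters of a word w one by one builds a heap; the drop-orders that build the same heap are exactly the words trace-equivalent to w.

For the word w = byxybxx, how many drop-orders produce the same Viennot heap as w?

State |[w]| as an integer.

#0=b has no predecessor
#1=y depends on [0:b]
#2=x has no predecessor
#3=y depends on [1:y]
#4=b depends on [3:y]
#5=x depends on [2:x]
#6=x depends on [5:x]
sources: [0:b, 2:x]
N(rest) = Σ N(rest − s) over sources s of rest; N(one piece) = 1:
  size 1 → [4]=1  [6]=1
  size 2 → [3,4]=1  [4,6]=2  [5,6]=1
  size 3 → [1,3,4]=1  [2,5,6]=1  [3,4,6]=3  [4,5,6]=3
  size 4 → [0,1,3,4]=1  [1,3,4,6]=4  [2,4,5,6]=4  [3,4,5,6]=6
  size 5 → [0,1,3,4,6]=5  [1,3,4,5,6]=10  [2,3,4,5,6]=10
  first=0(b) contributes 20
  first=2(x) contributes 15
|[w]| = 35

35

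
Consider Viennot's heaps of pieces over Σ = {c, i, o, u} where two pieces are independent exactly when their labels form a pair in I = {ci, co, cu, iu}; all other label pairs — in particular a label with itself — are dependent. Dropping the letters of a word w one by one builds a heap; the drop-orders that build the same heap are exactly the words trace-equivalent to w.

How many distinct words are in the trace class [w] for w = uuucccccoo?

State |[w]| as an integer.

piece 0:u — minimal
piece 1:u rests on {0:u}
piece 2:u rests on {1:u}
piece 3:c — minimal
piece 4:c rests on {3:c}
piece 5:c rests on {4:c}
piece 6:c rests on {5:c}
piece 7:c rests on {6:c}
piece 8:o rests on {2:u}
piece 9:o rests on {8:o}
minimal pieces: {0:u, 3:c}
ways to finish when only these pieces remain (= sum over removing one remaining piece with nothing left below it):
  1 left: {7}→1  {9}→1
  2 left: {6,7}→1  {7,9}→2  {8,9}→1
  3 left: {2,8,9}→1  {5,6,7}→1  {6,7,9}→3  {7,8,9}→3
  4 left: {1,2,8,9}→1  {2,7,8,9}→4  {4,5,6,7}→1  {5,6,7,9}→4  {6,7,8,9}→6
  5 left: {0,1,2,8,9}→1  {1,2,7,8,9}→5  {2,6,7,8,9}→10  {3,4,5,6,7}→1  {4,5,6,7,9}→5  {5,6,7,8,9}→10
  6 left: {0,1,2,7,8,9}→6  {1,2,6,7,8,9}→15  {2,5,6,7,8,9}→20  {3,4,5,6,7,9}→6  {4,5,6,7,8,9}→15
  7 left: {0,1,2,6,7,8,9}→21  {1,2,5,6,7,8,9}→35  {2,4,5,6,7,8,9}→35  {3,4,5,6,7,8,9}→21
  8 left: {0,1,2,5,6,7,8,9}→56  {1,2,4,5,6,7,8,9}→70  {2,3,4,5,6,7,8,9}→56
  placing 0:u first → 126 extensions
  placing 3:c first → 126 extensions
total linear extensions = 252

252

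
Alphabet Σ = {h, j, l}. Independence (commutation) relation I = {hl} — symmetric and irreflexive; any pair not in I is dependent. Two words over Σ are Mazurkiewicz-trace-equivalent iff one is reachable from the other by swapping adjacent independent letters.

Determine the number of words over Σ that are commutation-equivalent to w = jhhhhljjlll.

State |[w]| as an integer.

piece 0:j — minimal
piece 1:h rests on {0:j}
piece 2:h rests on {1:h}
piece 3:h rests on {2:h}
piece 4:h rests on {3:h}
piece 5:l rests on {0:j}
piece 6:j rests on {4:h, 5:l}
piece 7:j rests on {6:j}
piece 8:l rests on {7:j}
piece 9:l rests on {8:l}
piece 10:l rests on {9:l}
minimal pieces: {0:j}
ways to finish when only these pieces remain (= sum over removing one remaining piece with nothing left below it):
  1 left: {10}→1
  2 left: {9,10}→1
  3 left: {8,9,10}→1
  4 left: {7,8,9,10}→1
  5 left: {6,7,8,9,10}→1
  6 left: {4,6,7,8,9,10}→1  {5,6,7,8,9,10}→1
  7 left: {3,4,6,7,8,9,10}→1  {4,5,6,7,8,9,10}→2
  8 left: {2,3,4,6,7,8,9,10}→1  {3,4,5,6,7,8,9,10}→3
  9 left: {1,2,3,4,6,7,8,9,10}→1  {2,3,4,5,6,7,8,9,10}→4
  placing 0:j first → 5 extensions

5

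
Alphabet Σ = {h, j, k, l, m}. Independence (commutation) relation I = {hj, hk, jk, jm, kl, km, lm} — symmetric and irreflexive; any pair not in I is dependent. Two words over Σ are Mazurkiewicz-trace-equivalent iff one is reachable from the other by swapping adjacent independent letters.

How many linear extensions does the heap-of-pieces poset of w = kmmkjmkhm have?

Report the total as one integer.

504

drop 0:k onto floor
drop 1:m onto floor
drop 2:m onto {1:m}
drop 3:k onto {0:k}
drop 4:j onto floor
drop 5:m onto {2:m}
drop 6:k onto {3:k}
drop 7:h onto {5:m}
drop 8:m onto {7:h}
ground layer = {0:k, 1:m, 4:j}
drop-orders for the pieces not yet dropped (sum over which currently-grounded one goes next):
  1 to go: {4} 1  {6} 1  {8} 1
  2 to go: {3,6} 1  {4,6} 2  {4,8} 2  {6,8} 2  {7,8} 1
  3 to go: {0,3,6} 1  {3,4,6} 3  {3,6,8} 3  {4,6,8} 6  {4,7,8} 3  {5,7,8} 1  {6,7,8} 3
  4 to go: {0,3,4,6} 4  {0,3,6,8} 4  {2,5,7,8} 1  {3,4,6,8} 12  {3,6,7,8} 6  {4,5,7,8} 4  {4,6,7,8} 12  {5,6,7,8} 4
  5 to go: {0,3,4,6,8} 20  {0,3,6,7,8} 10  {1,2,5,7,8} 1  {2,4,5,7,8} 5  {2,5,6,7,8} 5  {3,4,6,7,8} 30  {3,5,6,7,8} 10  {4,5,6,7,8} 20
  6 to go: {0,3,4,6,7,8} 60  {0,3,5,6,7,8} 20  {1,2,4,5,7,8} 6  {1,2,5,6,7,8} 6  {2,3,5,6,7,8} 15  {2,4,5,6,7,8} 30  {3,4,5,6,7,8} 60
  7 to go: {0,2,3,5,6,7,8} 35  {0,3,4,5,6,7,8} 140  {1,2,3,5,6,7,8} 21  {1,2,4,5,6,7,8} 42  {2,3,4,5,6,7,8} 105
  if 0:k drops first: 168 orders
  if 1:m drops first: 280 orders
  if 4:j drops first: 56 orders
heap linearizations: 504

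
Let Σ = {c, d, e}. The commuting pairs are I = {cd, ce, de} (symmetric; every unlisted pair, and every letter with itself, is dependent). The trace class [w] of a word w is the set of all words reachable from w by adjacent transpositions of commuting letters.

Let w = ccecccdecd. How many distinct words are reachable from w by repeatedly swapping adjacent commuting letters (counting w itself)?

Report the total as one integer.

1260

0(c) covers ∅
1(c) covers 0:c
2(e) covers ∅
3(c) covers 1:c
4(c) covers 3:c
5(c) covers 4:c
6(d) covers ∅
7(e) covers 2:e
8(c) covers 5:c
9(d) covers 6:d
floor of heap: 0:c, 2:e, 6:d
completions by unplaced set U, small U first (add the entries for U minus each lowest piece of U):
  |U|=1: {7}:1  {8}:1  {9}:1
  |U|=2: {2,7}:1  {5,8}:1  {6,9}:1  {7,8}:2  {7,9}:2  {8,9}:2
  |U|=3: {2,7,8}:3  {2,7,9}:3  {4,5,8}:1  {5,7,8}:3  {5,8,9}:3  {6,7,9}:3  {6,8,9}:3  {7,8,9}:6
  |U|=4: {2,5,7,8}:6  {2,6,7,9}:6  {2,7,8,9}:12  {3,4,5,8}:1  {4,5,7,8}:4  {4,5,8,9}:4  {5,6,8,9}:6  {5,7,8,9}:12  {6,7,8,9}:12
  |U|=5: {1,3,4,5,8}:1  {2,4,5,7,8}:10  {2,5,7,8,9}:30  {2,6,7,8,9}:30  {3,4,5,7,8}:5  {3,4,5,8,9}:5  {4,5,6,8,9}:10  {4,5,7,8,9}:20  {5,6,7,8,9}:30
  |U|=6: {0,1,3,4,5,8}:1  {1,3,4,5,7,8}:6  {1,3,4,5,8,9}:6  {2,3,4,5,7,8}:15  {2,4,5,7,8,9}:60  {2,5,6,7,8,9}:90  {3,4,5,6,8,9}:15  {3,4,5,7,8,9}:30  {4,5,6,7,8,9}:60
  |U|=7: {0,1,3,4,5,7,8}:7  {0,1,3,4,5,8,9}:7  {1,2,3,4,5,7,8}:21  {1,3,4,5,6,8,9}:21  {1,3,4,5,7,8,9}:42  {2,3,4,5,7,8,9}:105  {2,4,5,6,7,8,9}:210  {3,4,5,6,7,8,9}:105
  |U|=8: {0,1,2,3,4,5,7,8}:28  {0,1,3,4,5,6,8,9}:28  {0,1,3,4,5,7,8,9}:56  {1,2,3,4,5,7,8,9}:168  {1,3,4,5,6,7,8,9}:168  {2,3,4,5,6,7,8,9}:420
  start at 0(c): 756
  start at 2(e): 252
  start at 6(d): 252
sum over floor = 1260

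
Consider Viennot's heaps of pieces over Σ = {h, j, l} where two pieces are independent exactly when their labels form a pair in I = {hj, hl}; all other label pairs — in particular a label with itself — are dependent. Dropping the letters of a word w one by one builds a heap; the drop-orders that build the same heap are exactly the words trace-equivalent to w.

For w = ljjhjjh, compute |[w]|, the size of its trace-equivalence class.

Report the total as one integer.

21

#0=l has no predecessor
#1=j depends on [0:l]
#2=j depends on [1:j]
#3=h has no predecessor
#4=j depends on [2:j]
#5=j depends on [4:j]
#6=h depends on [3:h]
sources: [0:l, 3:h]
N(rest) = Σ N(rest − s) over sources s of rest; N(one piece) = 1:
  size 1 → [5]=1  [6]=1
  size 2 → [3,6]=1  [4,5]=1  [5,6]=2
  size 3 → [2,4,5]=1  [3,5,6]=3  [4,5,6]=3
  size 4 → [1,2,4,5]=1  [2,4,5,6]=4  [3,4,5,6]=6
  size 5 → [0,1,2,4,5]=1  [1,2,4,5,6]=5  [2,3,4,5,6]=10
  first=0(l) contributes 15
  first=3(h) contributes 6
|[w]| = 21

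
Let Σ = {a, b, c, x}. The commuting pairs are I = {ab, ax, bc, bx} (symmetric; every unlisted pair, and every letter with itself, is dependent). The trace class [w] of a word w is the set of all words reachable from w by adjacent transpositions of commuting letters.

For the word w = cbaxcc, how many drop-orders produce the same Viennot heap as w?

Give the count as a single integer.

piece 0:c — minimal
piece 1:b — minimal
piece 2:a rests on {0:c}
piece 3:x rests on {0:c}
piece 4:c rests on {2:a, 3:x}
piece 5:c rests on {4:c}
minimal pieces: {0:c, 1:b}
ways to finish when only these pieces remain (= sum over removing one remaining piece with nothing left below it):
  1 left: {1}→1  {5}→1
  2 left: {1,5}→2  {4,5}→1
  3 left: {1,4,5}→3  {2,4,5}→1  {3,4,5}→1
  4 left: {1,2,4,5}→4  {1,3,4,5}→4  {2,3,4,5}→2
  placing 0:c first → 10 extensions
  placing 1:b first → 2 extensions
total linear extensions = 12

12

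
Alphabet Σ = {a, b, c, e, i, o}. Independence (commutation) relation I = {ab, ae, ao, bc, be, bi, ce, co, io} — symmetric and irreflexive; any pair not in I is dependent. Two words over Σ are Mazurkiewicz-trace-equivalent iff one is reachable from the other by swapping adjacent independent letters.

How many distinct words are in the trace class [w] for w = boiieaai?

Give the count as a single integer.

#0=b has no predecessor
#1=o depends on [0:b]
#2=i has no predecessor
#3=i depends on [2:i]
#4=e depends on [1:o, 3:i]
#5=a depends on [3:i]
#6=a depends on [5:a]
#7=i depends on [4:e, 6:a]
sources: [0:b, 2:i]
N(rest) = Σ N(rest − s) over sources s of rest; N(one piece) = 1:
  size 1 → [7]=1
  size 2 → [4,7]=1  [6,7]=1
  size 3 → [1,4,7]=1  [4,6,7]=2  [5,6,7]=1
  size 4 → [0,1,4,7]=1  [1,4,6,7]=3  [4,5,6,7]=3
  size 5 → [0,1,4,6,7]=4  [1,4,5,6,7]=6  [3,4,5,6,7]=3
  size 6 → [0,1,4,5,6,7]=10  [1,3,4,5,6,7]=9  [2,3,4,5,6,7]=3
  first=0(b) contributes 12
  first=2(i) contributes 19
|[w]| = 31

31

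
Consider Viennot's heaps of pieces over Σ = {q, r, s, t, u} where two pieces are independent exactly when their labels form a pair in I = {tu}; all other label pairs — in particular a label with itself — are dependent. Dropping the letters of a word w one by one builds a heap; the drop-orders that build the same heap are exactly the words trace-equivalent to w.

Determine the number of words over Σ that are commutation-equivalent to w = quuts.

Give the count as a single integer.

3

#0=q has no predecessor
#1=u depends on [0:q]
#2=u depends on [1:u]
#3=t depends on [0:q]
#4=s depends on [2:u, 3:t]
sources: [0:q]
N(rest) = Σ N(rest − s) over sources s of rest; N(one piece) = 1:
  size 1 → [4]=1
  size 2 → [2,4]=1  [3,4]=1
  size 3 → [1,2,4]=1  [2,3,4]=2
  first=0(q) contributes 3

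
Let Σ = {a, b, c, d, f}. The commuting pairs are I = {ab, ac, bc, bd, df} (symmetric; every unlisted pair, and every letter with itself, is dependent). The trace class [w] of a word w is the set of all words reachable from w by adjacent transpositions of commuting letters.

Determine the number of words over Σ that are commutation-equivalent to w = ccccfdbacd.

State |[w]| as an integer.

18

piece 0:c — minimal
piece 1:c rests on {0:c}
piece 2:c rests on {1:c}
piece 3:c rests on {2:c}
piece 4:f rests on {3:c}
piece 5:d rests on {3:c}
piece 6:b rests on {4:f}
piece 7:a rests on {4:f, 5:d}
piece 8:c rests on {4:f, 5:d}
piece 9:d rests on {7:a, 8:c}
minimal pieces: {0:c}
ways to finish when only these pieces remain (= sum over removing one remaining piece with nothing left below it):
  1 left: {6}→1  {9}→1
  2 left: {6,9}→2  {7,9}→1  {8,9}→1
  3 left: {6,7,9}→3  {6,8,9}→3  {7,8,9}→2
  4 left: {5,7,8,9}→2  {6,7,8,9}→8
  5 left: {4,6,7,8,9}→8  {5,6,7,8,9}→10
  6 left: {4,5,6,7,8,9}→18
  7 left: {3,4,5,6,7,8,9}→18
  8 left: {2,3,4,5,6,7,8,9}→18
  placing 0:c first → 18 extensions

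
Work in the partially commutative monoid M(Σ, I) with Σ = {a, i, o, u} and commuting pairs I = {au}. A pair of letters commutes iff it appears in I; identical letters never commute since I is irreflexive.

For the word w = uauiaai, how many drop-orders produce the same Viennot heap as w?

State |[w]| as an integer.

3

piece 0:u — minimal
piece 1:a — minimal
piece 2:u rests on {0:u}
piece 3:i rests on {1:a, 2:u}
piece 4:a rests on {3:i}
piece 5:a rests on {4:a}
piece 6:i rests on {5:a}
minimal pieces: {0:u, 1:a}
ways to finish when only these pieces remain (= sum over removing one remaining piece with nothing left below it):
  1 left: {6}→1
  2 left: {5,6}→1
  3 left: {4,5,6}→1
  4 left: {3,4,5,6}→1
  5 left: {1,3,4,5,6}→1  {2,3,4,5,6}→1
  placing 0:u first → 2 extensions
  placing 1:a first → 1 extensions
total linear extensions = 3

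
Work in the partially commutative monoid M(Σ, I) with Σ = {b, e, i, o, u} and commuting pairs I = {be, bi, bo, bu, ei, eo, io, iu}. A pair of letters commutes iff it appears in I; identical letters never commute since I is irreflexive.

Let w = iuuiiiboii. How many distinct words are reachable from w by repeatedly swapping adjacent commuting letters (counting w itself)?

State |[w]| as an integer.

840

0(i) covers ∅
1(u) covers ∅
2(u) covers 1:u
3(i) covers 0:i
4(i) covers 3:i
5(i) covers 4:i
6(b) covers ∅
7(o) covers 2:u
8(i) covers 5:i
9(i) covers 8:i
floor of heap: 0:i, 1:u, 6:b
completions by unplaced set U, small U first (add the entries for U minus each lowest piece of U):
  |U|=1: {6}:1  {7}:1  {9}:1
  |U|=2: {2,7}:1  {6,7}:2  {6,9}:2  {7,9}:2  {8,9}:1
  |U|=3: {1,2,7}:1  {2,6,7}:3  {2,7,9}:3  {5,8,9}:1  {6,7,9}:6  {6,8,9}:3  {7,8,9}:3
  |U|=4: {1,2,6,7}:4  {1,2,7,9}:4  {2,6,7,9}:12  {2,7,8,9}:6  {4,5,8,9}:1  {5,6,8,9}:4  {5,7,8,9}:4  {6,7,8,9}:12
  |U|=5: {1,2,6,7,9}:20  {1,2,7,8,9}:10  {2,5,7,8,9}:10  {2,6,7,8,9}:30  {3,4,5,8,9}:1  {4,5,6,8,9}:5  {4,5,7,8,9}:5  {5,6,7,8,9}:20
  |U|=6: {0,3,4,5,8,9}:1  {1,2,5,7,8,9}:20  {1,2,6,7,8,9}:60  {2,4,5,7,8,9}:15  {2,5,6,7,8,9}:60  {3,4,5,6,8,9}:6  {3,4,5,7,8,9}:6  {4,5,6,7,8,9}:30
  |U|=7: {0,3,4,5,6,8,9}:7  {0,3,4,5,7,8,9}:7  {1,2,4,5,7,8,9}:35  {1,2,5,6,7,8,9}:140  {2,3,4,5,7,8,9}:21  {2,4,5,6,7,8,9}:105  {3,4,5,6,7,8,9}:42
  |U|=8: {0,2,3,4,5,7,8,9}:28  {0,3,4,5,6,7,8,9}:56  {1,2,3,4,5,7,8,9}:56  {1,2,4,5,6,7,8,9}:280  {2,3,4,5,6,7,8,9}:168
  start at 0(i): 504
  start at 1(u): 252
  start at 6(b): 84
sum over floor = 840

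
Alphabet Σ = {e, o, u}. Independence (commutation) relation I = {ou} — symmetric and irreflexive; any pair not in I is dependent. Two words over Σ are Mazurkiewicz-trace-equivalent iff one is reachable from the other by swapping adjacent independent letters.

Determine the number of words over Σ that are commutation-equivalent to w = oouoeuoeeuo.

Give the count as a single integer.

#0=o has no predecessor
#1=o depends on [0:o]
#2=u has no predecessor
#3=o depends on [1:o]
#4=e depends on [2:u, 3:o]
#5=u depends on [4:e]
#6=o depends on [4:e]
#7=e depends on [5:u, 6:o]
#8=e depends on [7:e]
#9=u depends on [8:e]
#10=o depends on [8:e]
sources: [0:o, 2:u]
N(rest) = Σ N(rest − s) over sources s of rest; N(one piece) = 1:
  size 1 → [9]=1  [10]=1
  size 2 → [9,10]=2
  size 3 → [8,9,10]=2
  size 4 → [7,8,9,10]=2
  size 5 → [5,7,8,9,10]=2  [6,7,8,9,10]=2
  size 6 → [5,6,7,8,9,10]=4
  size 7 → [4,5,6,7,8,9,10]=4
  size 8 → [2,4,5,6,7,8,9,10]=4  [3,4,5,6,7,8,9,10]=4
  size 9 → [1,3,4,5,6,7,8,9,10]=4  [2,3,4,5,6,7,8,9,10]=8
  first=0(o) contributes 12
  first=2(u) contributes 4
|[w]| = 16

16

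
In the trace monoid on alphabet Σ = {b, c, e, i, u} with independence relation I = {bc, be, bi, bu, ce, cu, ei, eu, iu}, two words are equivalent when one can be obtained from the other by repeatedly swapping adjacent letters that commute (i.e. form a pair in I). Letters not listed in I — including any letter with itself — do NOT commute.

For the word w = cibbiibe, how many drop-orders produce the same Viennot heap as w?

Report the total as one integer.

#0=c has no predecessor
#1=i depends on [0:c]
#2=b has no predecessor
#3=b depends on [2:b]
#4=i depends on [1:i]
#5=i depends on [4:i]
#6=b depends on [3:b]
#7=e has no predecessor
sources: [0:c, 2:b, 7:e]
N(rest) = Σ N(rest − s) over sources s of rest; N(one piece) = 1:
  size 1 → [5]=1  [6]=1  [7]=1
  size 2 → [3,6]=1  [4,5]=1  [5,6]=2  [5,7]=2  [6,7]=2
  size 3 → [1,4,5]=1  [2,3,6]=1  [3,5,6]=3  [3,6,7]=3  [4,5,6]=3  [4,5,7]=3  [5,6,7]=6
  size 4 → [0,1,4,5]=1  [1,4,5,6]=4  [1,4,5,7]=4  [2,3,5,6]=4  [2,3,6,7]=4  [3,4,5,6]=6  [3,5,6,7]=12  [4,5,6,7]=12
  size 5 → [0,1,4,5,6]=5  [0,1,4,5,7]=5  [1,3,4,5,6]=10  [1,4,5,6,7]=20  [2,3,4,5,6]=10  [2,3,5,6,7]=20  [3,4,5,6,7]=30
  size 6 → [0,1,3,4,5,6]=15  [0,1,4,5,6,7]=30  [1,2,3,4,5,6]=20  [1,3,4,5,6,7]=60  [2,3,4,5,6,7]=60
  first=0(c) contributes 140
  first=2(b) contributes 105
  first=7(e) contributes 35
|[w]| = 280

280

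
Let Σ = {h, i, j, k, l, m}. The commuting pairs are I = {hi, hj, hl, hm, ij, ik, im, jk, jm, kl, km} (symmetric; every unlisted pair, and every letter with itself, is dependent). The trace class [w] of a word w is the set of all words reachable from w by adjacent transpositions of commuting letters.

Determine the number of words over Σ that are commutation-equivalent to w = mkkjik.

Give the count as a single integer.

piece 0:m — minimal
piece 1:k — minimal
piece 2:k rests on {1:k}
piece 3:j — minimal
piece 4:i — minimal
piece 5:k rests on {2:k}
minimal pieces: {0:m, 1:k, 3:j, 4:i}
ways to finish when only these pieces remain (= sum over removing one remaining piece with nothing left below it):
  1 left: {0}→1  {3}→1  {4}→1  {5}→1
  2 left: {0,3}→2  {0,4}→2  {0,5}→2  {2,5}→1  {3,4}→2  {3,5}→2  {4,5}→2
  3 left: {0,2,5}→3  {0,3,4}→6  {0,3,5}→6  {0,4,5}→6  {1,2,5}→1  {2,3,5}→3  {2,4,5}→3  {3,4,5}→6
  4 left: {0,1,2,5}→4  {0,2,3,5}→12  {0,2,4,5}→12  {0,3,4,5}→24  {1,2,3,5}→4  {1,2,4,5}→4  {2,3,4,5}→12
  placing 0:m first → 20 extensions
  placing 1:k first → 60 extensions
  placing 3:j first → 20 extensions
  placing 4:i first → 20 extensions
total linear extensions = 120

120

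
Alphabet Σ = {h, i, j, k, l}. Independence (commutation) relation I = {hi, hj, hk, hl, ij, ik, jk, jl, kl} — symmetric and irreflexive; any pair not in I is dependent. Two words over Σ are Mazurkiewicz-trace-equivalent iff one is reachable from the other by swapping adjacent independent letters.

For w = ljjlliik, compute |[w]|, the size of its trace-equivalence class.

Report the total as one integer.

drop 0:l onto floor
drop 1:j onto floor
drop 2:j onto {1:j}
drop 3:l onto {0:l}
drop 4:l onto {3:l}
drop 5:i onto {4:l}
drop 6:i onto {5:i}
drop 7:k onto floor
ground layer = {0:l, 1:j, 7:k}
drop-orders for the pieces not yet dropped (sum over which currently-grounded one goes next):
  1 to go: {2} 1  {6} 1  {7} 1
  2 to go: {1,2} 1  {2,6} 2  {2,7} 2  {5,6} 1  {6,7} 2
  3 to go: {1,2,6} 3  {1,2,7} 3  {2,5,6} 3  {2,6,7} 6  {4,5,6} 1  {5,6,7} 3
  4 to go: {1,2,5,6} 6  {1,2,6,7} 12  {2,4,5,6} 4  {2,5,6,7} 12  {3,4,5,6} 1  {4,5,6,7} 4
  5 to go: {0,3,4,5,6} 1  {1,2,4,5,6} 10  {1,2,5,6,7} 30  {2,3,4,5,6} 5  {2,4,5,6,7} 20  {3,4,5,6,7} 5
  6 to go: {0,2,3,4,5,6} 6  {0,3,4,5,6,7} 6  {1,2,3,4,5,6} 15  {1,2,4,5,6,7} 60  {2,3,4,5,6,7} 30
  if 0:l drops first: 105 orders
  if 1:j drops first: 42 orders
  if 7:k drops first: 21 orders
heap linearizations: 168

168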